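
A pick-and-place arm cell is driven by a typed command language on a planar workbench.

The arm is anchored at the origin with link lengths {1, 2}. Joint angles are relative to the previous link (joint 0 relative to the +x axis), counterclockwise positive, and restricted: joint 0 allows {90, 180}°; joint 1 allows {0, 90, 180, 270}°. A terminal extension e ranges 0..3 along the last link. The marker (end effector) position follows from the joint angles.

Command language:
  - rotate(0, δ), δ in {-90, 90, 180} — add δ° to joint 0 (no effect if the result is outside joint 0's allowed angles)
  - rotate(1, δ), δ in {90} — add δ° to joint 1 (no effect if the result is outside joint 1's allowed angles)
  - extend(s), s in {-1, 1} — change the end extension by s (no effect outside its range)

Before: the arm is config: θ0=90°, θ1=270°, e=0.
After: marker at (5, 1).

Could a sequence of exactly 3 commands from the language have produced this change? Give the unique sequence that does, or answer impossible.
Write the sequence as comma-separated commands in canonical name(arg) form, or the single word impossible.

extend(1), extend(1), extend(1)

begin: config: θ0=90°, θ1=270°, e=0
t=1 extend(1) ⇒ config: θ0=90°, θ1=270°, e=1
t=2 extend(1) ⇒ config: θ0=90°, θ1=270°, e=2
t=3 extend(1) ⇒ config: θ0=90°, θ1=270°, e=3
uniquely the one of 216 3-step routes that fits.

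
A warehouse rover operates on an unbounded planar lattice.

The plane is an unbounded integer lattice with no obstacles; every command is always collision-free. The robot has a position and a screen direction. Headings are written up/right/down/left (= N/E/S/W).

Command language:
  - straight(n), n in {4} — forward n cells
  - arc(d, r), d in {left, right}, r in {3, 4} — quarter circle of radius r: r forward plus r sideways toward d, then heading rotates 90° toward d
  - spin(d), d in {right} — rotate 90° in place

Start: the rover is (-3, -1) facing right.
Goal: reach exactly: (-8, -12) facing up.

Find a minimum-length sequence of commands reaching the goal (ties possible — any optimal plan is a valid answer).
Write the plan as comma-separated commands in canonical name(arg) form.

t0: (-3, -1) facing right
step 1 (arc(right, 3)): (0, -4) facing down
step 2 (spin(right)): (0, -4) facing left
step 3 (arc(left, 4)): (-4, -8) facing down
step 4 (arc(right, 4)): (-8, -12) facing left
step 5 (spin(right)): (-8, -12) facing up
shorter routes all fall short; 5 is best.

arc(right, 3), spin(right), arc(left, 4), arc(right, 4), spin(right)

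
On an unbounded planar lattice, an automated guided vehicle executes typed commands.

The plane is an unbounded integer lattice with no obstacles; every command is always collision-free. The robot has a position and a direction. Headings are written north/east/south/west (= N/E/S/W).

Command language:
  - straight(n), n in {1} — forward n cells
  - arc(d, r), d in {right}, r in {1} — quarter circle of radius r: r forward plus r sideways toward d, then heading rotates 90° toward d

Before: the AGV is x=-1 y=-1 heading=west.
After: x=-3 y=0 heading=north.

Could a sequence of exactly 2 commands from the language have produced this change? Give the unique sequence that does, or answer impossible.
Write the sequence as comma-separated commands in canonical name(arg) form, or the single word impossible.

key: cell and facing (now N) both changed — the 2 commands mix motion and turning
from: x=-1 y=-1 heading=west
1. straight(1) → x=-2 y=-1 heading=west
2. arc(right, 1) → x=-3 y=0 heading=north
all 4 alternatives checked — unique.

straight(1), arc(right, 1)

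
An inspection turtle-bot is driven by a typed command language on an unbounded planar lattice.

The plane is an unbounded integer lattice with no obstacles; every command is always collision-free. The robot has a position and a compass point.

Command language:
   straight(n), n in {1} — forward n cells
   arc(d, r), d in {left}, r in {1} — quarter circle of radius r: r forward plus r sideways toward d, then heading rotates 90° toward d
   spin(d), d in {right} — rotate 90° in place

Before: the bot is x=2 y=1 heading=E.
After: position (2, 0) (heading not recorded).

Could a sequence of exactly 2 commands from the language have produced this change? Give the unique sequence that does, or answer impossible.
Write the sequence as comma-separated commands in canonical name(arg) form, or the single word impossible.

spin(right), straight(1)

key: order matters: swapping spin(right) and straight(1) lands elsewhere
start: x=2 y=1 heading=E
1. spin(right) → x=2 y=1 heading=S
2. straight(1) → x=2 y=0 heading=S
uniquely the one of 9 2-step routes that fits.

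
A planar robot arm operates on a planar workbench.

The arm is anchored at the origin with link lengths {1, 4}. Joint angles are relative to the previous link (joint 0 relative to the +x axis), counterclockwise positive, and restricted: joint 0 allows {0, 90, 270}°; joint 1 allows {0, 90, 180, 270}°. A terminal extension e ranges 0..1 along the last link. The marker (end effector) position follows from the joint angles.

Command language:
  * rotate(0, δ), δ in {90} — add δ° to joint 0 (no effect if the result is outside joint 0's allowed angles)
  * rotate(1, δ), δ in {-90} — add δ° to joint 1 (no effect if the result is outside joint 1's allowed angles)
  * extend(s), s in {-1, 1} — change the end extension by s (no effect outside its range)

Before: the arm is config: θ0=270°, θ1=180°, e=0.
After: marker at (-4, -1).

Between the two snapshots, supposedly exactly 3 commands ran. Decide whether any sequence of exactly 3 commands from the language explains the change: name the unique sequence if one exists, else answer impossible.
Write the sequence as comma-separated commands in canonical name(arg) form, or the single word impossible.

rotate(1, -90), rotate(1, -90), rotate(1, -90)

from: config: θ0=270°, θ1=180°, e=0
t=1 rotate(1, -90) ⇒ config: θ0=270°, θ1=90°, e=0
t=2 rotate(1, -90) ⇒ config: θ0=270°, θ1=0°, e=0
t=3 rotate(1, -90) ⇒ config: θ0=270°, θ1=270°, e=0
uniquely the one of 64 3-step routes that fits.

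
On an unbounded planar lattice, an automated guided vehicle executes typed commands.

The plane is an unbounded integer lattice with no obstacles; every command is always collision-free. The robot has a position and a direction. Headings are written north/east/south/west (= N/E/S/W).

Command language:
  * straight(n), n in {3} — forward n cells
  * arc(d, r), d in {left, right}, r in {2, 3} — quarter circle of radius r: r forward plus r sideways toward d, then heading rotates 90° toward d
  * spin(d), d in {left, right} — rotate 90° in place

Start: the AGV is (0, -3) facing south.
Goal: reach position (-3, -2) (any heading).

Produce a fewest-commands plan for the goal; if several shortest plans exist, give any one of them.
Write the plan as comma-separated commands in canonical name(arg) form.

arc(right, 3), arc(right, 2), arc(right, 2)

begin: (0, -3) facing south
t=1 arc(right, 3) ⇒ (-3, -6) facing west
t=2 arc(right, 2) ⇒ (-5, -4) facing north
t=3 arc(right, 2) ⇒ (-3, -2) facing east
shorter routes all fall short; 3 is best.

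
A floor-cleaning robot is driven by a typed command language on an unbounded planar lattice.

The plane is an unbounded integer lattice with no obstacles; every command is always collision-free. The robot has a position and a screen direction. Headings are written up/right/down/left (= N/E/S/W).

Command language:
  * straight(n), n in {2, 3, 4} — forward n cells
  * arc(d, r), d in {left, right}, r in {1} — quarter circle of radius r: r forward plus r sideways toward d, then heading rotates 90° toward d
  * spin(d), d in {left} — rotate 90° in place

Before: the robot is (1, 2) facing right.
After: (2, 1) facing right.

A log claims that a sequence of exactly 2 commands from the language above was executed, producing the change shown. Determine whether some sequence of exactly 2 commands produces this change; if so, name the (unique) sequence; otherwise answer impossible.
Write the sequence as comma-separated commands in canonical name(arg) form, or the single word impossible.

key: heading stays E — rotations cancel among the 2 commands
initial: (1, 2) facing right
[1] after arc(right, 1): (2, 1) facing down
[2] after spin(left): (2, 1) facing right
uniquely the one of 36 2-step routes that fits.

arc(right, 1), spin(left)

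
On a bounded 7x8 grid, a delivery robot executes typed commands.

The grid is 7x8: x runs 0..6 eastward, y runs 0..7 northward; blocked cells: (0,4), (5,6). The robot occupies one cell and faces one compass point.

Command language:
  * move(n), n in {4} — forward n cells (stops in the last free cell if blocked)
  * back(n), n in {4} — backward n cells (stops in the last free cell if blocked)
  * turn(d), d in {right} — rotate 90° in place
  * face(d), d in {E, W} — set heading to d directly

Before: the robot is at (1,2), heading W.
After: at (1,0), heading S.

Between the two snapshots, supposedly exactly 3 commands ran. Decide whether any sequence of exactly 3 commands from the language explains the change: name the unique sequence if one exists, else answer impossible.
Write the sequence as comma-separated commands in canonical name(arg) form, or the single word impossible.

face(E), turn(right), move(4)

key: move(4) runs into the grid edge before its full distance
t0: at (1,2), heading W
t=1 face(E) ⇒ at (1,2), heading E
t=2 turn(right) ⇒ at (1,2), heading S
t=3 move(4) ⇒ at (1,0), heading S
all 125 alternatives checked — unique.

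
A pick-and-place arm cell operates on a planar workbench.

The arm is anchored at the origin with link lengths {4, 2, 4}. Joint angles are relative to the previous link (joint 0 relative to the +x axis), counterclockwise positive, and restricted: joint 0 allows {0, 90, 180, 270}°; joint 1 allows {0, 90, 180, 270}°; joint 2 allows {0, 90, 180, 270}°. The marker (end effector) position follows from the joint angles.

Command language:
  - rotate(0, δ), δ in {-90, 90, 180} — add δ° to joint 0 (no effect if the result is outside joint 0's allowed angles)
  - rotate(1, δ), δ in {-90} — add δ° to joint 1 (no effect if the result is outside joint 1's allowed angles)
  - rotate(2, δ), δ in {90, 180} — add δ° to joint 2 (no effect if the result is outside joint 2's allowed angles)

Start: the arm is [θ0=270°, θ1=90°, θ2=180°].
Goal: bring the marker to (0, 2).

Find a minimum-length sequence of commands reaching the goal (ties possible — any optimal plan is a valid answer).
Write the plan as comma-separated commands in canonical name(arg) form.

rotate(1, -90), rotate(0, 180)

begin: [θ0=270°, θ1=90°, θ2=180°]
[1] after rotate(1, -90): [θ0=270°, θ1=0°, θ2=180°]
[2] after rotate(0, 180): [θ0=90°, θ1=0°, θ2=180°]
shorter routes all fall short; 2 is best.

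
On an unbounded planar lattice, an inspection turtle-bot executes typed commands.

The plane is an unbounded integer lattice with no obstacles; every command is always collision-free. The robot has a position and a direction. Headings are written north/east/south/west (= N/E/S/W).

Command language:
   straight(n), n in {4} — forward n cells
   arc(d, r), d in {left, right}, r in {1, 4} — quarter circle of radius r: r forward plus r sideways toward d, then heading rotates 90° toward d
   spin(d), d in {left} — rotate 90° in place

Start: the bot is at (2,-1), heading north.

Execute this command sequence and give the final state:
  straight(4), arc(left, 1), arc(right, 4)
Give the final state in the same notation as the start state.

initial: at (2,-1), heading north
t=1 straight(4) ⇒ at (2,3), heading north
t=2 arc(left, 1) ⇒ at (1,4), heading west
t=3 arc(right, 4) ⇒ at (-3,8), heading north

at (-3,8), heading north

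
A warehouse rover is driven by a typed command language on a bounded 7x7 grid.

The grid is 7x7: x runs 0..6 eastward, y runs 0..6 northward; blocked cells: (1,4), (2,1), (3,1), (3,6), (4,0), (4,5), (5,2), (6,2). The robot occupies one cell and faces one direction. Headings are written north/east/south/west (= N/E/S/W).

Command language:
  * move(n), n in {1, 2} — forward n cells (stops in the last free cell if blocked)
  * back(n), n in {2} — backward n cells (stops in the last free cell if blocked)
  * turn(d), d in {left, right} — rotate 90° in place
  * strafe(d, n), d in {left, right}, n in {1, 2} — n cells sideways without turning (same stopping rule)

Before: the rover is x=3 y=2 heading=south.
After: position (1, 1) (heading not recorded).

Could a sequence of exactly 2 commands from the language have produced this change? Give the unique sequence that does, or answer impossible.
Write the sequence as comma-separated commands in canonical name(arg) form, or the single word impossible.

key: running move(1) before strafe(right, 2) would end elsewhere — order is forced
from: x=3 y=2 heading=south
t=1 strafe(right, 2) ⇒ x=1 y=2 heading=south
t=2 move(1) ⇒ x=1 y=1 heading=south
no rival 2-sequence matches.

strafe(right, 2), move(1)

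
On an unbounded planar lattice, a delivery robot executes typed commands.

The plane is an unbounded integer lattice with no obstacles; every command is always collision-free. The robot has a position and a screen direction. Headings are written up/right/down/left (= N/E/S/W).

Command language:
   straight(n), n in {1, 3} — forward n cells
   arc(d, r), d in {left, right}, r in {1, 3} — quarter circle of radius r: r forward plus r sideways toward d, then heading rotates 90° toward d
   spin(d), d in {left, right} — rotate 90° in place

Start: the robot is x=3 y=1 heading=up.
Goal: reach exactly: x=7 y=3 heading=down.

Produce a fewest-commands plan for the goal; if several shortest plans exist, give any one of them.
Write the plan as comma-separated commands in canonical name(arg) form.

t0: x=3 y=1 heading=up
1. arc(right, 3) → x=6 y=4 heading=right
2. arc(right, 1) → x=7 y=3 heading=down
shorter routes all fall short; 2 is best.

arc(right, 3), arc(right, 1)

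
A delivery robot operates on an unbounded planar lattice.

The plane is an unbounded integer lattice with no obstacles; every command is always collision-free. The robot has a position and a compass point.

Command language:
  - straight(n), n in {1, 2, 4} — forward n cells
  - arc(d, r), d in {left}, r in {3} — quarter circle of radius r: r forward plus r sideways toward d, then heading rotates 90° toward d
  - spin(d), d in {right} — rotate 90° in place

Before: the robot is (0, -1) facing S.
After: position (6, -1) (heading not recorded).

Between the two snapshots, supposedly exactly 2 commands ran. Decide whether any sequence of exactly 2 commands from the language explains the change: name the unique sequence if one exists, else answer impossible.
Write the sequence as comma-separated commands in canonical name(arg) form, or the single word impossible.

arc(left, 3), arc(left, 3)

t0: (0, -1) facing S
1. arc(left, 3) → (3, -4) facing E
2. arc(left, 3) → (6, -1) facing N
uniquely the one of 25 2-step routes that fits.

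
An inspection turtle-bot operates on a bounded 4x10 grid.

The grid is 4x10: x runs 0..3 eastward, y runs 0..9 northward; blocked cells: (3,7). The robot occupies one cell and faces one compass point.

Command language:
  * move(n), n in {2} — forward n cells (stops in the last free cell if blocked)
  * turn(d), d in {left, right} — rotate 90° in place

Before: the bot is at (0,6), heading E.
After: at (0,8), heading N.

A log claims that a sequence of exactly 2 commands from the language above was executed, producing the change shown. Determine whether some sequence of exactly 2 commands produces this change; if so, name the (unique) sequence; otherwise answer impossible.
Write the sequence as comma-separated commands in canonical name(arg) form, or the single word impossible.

turn(left), move(2)

key: position moved to (0,8) AND the heading swung to N — translation plus rotation needed
from: at (0,6), heading E
step 1 (turn(left)): at (0,6), heading N
step 2 (move(2)): at (0,8), heading N
no rival 2-sequence matches.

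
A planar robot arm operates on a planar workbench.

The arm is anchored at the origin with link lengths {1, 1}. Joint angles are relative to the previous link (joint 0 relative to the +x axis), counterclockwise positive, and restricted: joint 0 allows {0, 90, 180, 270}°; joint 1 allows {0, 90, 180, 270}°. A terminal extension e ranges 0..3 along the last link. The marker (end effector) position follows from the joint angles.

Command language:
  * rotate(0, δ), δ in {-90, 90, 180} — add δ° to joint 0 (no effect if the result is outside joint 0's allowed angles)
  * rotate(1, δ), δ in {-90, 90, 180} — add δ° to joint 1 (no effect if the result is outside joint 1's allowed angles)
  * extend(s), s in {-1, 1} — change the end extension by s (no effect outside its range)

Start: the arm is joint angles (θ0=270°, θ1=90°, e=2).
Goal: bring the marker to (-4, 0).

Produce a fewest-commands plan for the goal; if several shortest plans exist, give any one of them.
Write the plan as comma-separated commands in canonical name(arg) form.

rotate(0, -90), rotate(1, -90)

t0: joint angles (θ0=270°, θ1=90°, e=2)
[1] after rotate(0, -90): joint angles (θ0=180°, θ1=90°, e=2)
[2] after rotate(1, -90): joint angles (θ0=180°, θ1=0°, e=2)
minimal: 2 command(s), checked below 2.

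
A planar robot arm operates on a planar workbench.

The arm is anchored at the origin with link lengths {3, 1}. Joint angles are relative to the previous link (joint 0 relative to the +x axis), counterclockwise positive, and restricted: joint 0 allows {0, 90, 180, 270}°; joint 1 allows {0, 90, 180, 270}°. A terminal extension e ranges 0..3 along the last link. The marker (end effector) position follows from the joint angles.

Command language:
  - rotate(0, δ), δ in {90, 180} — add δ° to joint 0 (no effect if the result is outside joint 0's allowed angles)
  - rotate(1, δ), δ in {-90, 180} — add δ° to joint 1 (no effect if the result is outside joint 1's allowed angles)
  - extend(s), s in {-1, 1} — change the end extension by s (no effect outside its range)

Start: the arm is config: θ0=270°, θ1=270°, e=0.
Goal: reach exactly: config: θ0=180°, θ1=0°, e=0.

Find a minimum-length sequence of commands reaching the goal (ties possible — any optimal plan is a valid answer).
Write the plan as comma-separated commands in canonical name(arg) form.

rotate(1, -90), rotate(0, 180), rotate(0, 90), rotate(1, 180)

initial: config: θ0=270°, θ1=270°, e=0
step 1 (rotate(1, -90)): config: θ0=270°, θ1=180°, e=0
step 2 (rotate(0, 180)): config: θ0=90°, θ1=180°, e=0
step 3 (rotate(0, 90)): config: θ0=180°, θ1=180°, e=0
step 4 (rotate(1, 180)): config: θ0=180°, θ1=0°, e=0
minimal: 4 command(s), checked below 4.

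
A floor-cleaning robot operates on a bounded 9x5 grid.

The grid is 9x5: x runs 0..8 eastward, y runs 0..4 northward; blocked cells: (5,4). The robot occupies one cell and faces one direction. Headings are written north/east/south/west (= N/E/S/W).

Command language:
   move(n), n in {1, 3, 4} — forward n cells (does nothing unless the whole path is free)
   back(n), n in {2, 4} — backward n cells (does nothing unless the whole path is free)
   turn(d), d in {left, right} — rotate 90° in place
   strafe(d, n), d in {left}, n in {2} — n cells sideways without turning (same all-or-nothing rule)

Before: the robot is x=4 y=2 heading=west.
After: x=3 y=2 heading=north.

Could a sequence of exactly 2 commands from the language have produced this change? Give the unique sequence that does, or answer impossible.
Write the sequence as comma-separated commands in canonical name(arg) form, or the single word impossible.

key: cell and facing (now N) both changed — the 2 commands mix motion and turning
initial: x=4 y=2 heading=west
[1] after move(1): x=3 y=2 heading=west
[2] after turn(right): x=3 y=2 heading=north
no other 2-command option fits: unique.

move(1), turn(right)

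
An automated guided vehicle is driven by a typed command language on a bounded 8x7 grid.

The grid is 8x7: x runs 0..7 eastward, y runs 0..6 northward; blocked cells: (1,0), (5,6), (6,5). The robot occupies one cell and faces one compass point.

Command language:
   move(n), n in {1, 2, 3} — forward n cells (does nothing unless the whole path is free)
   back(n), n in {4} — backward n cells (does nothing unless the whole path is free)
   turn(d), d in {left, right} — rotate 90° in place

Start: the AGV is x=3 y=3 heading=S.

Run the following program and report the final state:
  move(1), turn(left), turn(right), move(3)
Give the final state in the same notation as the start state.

x=3 y=2 heading=S

begin: x=3 y=3 heading=S
step 1 (move(1)): x=3 y=2 heading=S
step 2 (turn(left)): x=3 y=2 heading=E
step 3 (turn(right)): x=3 y=2 heading=S
step 4 (move(3)): x=3 y=2 heading=S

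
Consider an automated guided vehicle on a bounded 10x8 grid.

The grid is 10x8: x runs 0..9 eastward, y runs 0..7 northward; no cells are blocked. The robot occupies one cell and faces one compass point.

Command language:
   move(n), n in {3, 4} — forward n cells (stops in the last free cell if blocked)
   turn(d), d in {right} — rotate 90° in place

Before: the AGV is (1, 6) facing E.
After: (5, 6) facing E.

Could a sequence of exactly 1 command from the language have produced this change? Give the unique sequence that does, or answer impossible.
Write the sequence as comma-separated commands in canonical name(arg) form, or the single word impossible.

key: heading stays E — the single command does not turn
from: (1, 6) facing E
1. move(4) → (5, 6) facing E
uniquely the one of 3 1-step routes that fits.

move(4)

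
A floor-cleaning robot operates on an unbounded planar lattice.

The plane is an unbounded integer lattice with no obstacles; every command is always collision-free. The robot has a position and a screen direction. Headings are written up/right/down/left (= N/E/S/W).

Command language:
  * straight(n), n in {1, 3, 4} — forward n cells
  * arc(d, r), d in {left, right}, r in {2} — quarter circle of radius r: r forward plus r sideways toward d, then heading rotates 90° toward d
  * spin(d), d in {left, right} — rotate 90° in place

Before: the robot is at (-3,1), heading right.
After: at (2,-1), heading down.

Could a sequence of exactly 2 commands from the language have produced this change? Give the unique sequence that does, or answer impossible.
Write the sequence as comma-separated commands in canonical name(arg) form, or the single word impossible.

straight(3), arc(right, 2)

key: order matters: swapping straight(3) and arc(right, 2) lands elsewhere
t0: at (-3,1), heading right
step 1 (straight(3)): at (0,1), heading right
step 2 (arc(right, 2)): at (2,-1), heading down
uniquely the one of 49 2-step routes that fits.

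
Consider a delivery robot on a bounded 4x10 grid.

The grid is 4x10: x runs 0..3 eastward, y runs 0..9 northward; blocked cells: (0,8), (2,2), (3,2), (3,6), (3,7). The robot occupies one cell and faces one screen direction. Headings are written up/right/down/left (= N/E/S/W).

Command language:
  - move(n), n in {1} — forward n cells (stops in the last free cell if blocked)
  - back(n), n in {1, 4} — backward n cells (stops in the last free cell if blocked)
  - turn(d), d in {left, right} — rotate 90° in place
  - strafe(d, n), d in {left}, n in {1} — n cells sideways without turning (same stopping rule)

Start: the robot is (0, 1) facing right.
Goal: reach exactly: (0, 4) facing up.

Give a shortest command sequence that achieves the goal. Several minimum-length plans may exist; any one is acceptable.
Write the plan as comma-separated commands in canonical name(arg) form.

strafe(left, 1), strafe(left, 1), strafe(left, 1), turn(left)

start: (0, 1) facing right
1. strafe(left, 1) → (0, 2) facing right
2. strafe(left, 1) → (0, 3) facing right
3. strafe(left, 1) → (0, 4) facing right
4. turn(left) → (0, 4) facing up
nothing shorter than 4 reaches the goal.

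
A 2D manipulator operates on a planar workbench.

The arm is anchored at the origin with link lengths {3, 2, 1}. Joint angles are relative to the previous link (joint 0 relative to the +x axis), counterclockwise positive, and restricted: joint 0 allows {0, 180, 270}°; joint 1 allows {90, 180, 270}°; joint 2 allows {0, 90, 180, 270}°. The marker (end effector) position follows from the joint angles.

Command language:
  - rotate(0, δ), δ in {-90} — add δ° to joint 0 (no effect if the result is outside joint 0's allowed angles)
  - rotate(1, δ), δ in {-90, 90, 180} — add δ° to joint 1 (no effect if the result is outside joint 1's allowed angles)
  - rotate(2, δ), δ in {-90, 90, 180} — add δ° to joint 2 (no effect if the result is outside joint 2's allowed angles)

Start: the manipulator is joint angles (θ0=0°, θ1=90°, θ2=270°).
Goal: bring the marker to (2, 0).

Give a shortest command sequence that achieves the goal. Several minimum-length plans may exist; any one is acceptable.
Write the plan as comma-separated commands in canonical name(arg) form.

initial: joint angles (θ0=0°, θ1=90°, θ2=270°)
[1] after rotate(1, 90): joint angles (θ0=0°, θ1=180°, θ2=270°)
[2] after rotate(2, -90): joint angles (θ0=0°, θ1=180°, θ2=180°)
nothing shorter than 2 reaches the goal.

rotate(1, 90), rotate(2, -90)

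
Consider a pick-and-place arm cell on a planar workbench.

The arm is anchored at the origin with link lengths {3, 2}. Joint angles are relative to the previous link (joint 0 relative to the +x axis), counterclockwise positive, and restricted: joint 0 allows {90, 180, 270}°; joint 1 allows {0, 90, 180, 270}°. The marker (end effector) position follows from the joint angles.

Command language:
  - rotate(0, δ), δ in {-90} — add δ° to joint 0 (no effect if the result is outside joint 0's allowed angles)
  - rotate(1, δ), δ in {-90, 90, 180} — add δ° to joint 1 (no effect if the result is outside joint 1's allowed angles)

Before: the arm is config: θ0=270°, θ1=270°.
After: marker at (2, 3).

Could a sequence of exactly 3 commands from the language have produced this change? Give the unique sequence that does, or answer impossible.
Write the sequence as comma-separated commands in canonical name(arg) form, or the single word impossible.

from: config: θ0=270°, θ1=270°
step 1 (rotate(0, -90)): config: θ0=180°, θ1=270°
step 2 (rotate(0, -90)): config: θ0=90°, θ1=270°
step 3 (rotate(0, -90)): config: θ0=90°, θ1=270°
no rival 3-sequence matches.

rotate(0, -90), rotate(0, -90), rotate(0, -90)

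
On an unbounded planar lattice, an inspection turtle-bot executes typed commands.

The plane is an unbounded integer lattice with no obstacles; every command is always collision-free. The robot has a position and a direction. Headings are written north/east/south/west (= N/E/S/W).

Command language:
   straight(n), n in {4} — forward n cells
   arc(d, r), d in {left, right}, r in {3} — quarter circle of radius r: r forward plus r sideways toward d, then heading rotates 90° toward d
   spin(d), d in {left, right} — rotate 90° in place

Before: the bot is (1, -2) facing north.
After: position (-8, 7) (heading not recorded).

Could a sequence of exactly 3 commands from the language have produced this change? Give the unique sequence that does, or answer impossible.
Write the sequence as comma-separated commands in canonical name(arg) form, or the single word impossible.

arc(left, 3), arc(right, 3), arc(left, 3)

begin: (1, -2) facing north
[1] after arc(left, 3): (-2, 1) facing west
[2] after arc(right, 3): (-5, 4) facing north
[3] after arc(left, 3): (-8, 7) facing west
uniquely the one of 125 3-step routes that fits.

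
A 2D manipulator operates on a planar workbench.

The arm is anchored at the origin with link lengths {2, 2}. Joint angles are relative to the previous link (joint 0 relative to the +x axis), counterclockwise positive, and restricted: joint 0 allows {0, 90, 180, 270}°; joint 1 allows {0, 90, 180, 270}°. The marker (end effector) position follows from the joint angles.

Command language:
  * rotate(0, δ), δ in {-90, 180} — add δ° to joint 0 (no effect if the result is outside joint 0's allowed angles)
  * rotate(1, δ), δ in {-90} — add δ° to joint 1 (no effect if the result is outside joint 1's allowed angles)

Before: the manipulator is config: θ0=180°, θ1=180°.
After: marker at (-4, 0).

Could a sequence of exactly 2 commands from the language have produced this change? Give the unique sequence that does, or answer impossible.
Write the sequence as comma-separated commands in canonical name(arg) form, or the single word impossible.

start: config: θ0=180°, θ1=180°
step 1 (rotate(1, -90)): config: θ0=180°, θ1=90°
step 2 (rotate(1, -90)): config: θ0=180°, θ1=0°
uniquely the one of 9 2-step routes that fits.

rotate(1, -90), rotate(1, -90)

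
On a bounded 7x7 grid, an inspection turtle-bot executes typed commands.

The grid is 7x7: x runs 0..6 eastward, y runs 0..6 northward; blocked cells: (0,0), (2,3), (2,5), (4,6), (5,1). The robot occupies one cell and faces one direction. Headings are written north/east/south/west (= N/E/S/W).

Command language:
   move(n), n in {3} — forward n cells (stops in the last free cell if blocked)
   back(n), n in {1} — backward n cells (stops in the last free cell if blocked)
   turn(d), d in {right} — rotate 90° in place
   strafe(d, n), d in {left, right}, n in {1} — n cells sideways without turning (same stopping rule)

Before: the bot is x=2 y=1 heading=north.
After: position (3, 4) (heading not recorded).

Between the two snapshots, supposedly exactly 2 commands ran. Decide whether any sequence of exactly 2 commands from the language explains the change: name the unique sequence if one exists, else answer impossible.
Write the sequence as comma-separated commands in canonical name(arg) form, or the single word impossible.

key: order matters: swapping strafe(right, 1) and move(3) lands elsewhere
initial: x=2 y=1 heading=north
[1] after strafe(right, 1): x=3 y=1 heading=north
[2] after move(3): x=3 y=4 heading=north
all 25 alternatives checked — unique.

strafe(right, 1), move(3)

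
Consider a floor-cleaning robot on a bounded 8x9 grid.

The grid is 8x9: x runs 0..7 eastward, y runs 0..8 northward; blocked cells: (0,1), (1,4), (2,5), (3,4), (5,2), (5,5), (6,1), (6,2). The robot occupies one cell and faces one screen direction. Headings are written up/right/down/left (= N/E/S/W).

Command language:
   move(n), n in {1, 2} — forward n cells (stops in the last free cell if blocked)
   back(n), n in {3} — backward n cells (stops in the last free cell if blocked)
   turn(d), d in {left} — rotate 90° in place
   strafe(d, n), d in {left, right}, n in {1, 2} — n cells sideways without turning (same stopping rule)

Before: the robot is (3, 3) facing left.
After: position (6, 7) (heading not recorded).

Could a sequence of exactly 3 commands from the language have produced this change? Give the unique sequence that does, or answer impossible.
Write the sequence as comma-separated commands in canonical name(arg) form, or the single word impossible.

key: order matters: swapping back(3) and strafe(right, 2) lands elsewhere
from: (3, 3) facing left
1. back(3) → (6, 3) facing left
2. strafe(right, 2) → (6, 5) facing left
3. strafe(right, 2) → (6, 7) facing left
no other 3-command option fits: unique.

back(3), strafe(right, 2), strafe(right, 2)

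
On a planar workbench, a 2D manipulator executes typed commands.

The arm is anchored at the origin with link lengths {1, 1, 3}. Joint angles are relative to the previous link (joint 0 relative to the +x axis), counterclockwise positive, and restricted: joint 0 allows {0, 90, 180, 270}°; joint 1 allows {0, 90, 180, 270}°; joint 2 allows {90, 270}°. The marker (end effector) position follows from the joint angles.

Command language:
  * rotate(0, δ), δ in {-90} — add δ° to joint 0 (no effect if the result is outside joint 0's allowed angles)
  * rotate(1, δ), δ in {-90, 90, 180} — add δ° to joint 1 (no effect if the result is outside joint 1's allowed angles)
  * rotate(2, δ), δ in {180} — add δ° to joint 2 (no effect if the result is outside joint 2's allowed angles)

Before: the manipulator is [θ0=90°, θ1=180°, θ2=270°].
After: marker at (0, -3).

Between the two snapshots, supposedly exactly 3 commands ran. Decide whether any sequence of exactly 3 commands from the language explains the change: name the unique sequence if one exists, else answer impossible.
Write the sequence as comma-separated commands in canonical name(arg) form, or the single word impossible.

begin: [θ0=90°, θ1=180°, θ2=270°]
[1] after rotate(0, -90): [θ0=0°, θ1=180°, θ2=270°]
[2] after rotate(0, -90): [θ0=270°, θ1=180°, θ2=270°]
[3] after rotate(0, -90): [θ0=180°, θ1=180°, θ2=270°]
no rival 3-sequence matches.

rotate(0, -90), rotate(0, -90), rotate(0, -90)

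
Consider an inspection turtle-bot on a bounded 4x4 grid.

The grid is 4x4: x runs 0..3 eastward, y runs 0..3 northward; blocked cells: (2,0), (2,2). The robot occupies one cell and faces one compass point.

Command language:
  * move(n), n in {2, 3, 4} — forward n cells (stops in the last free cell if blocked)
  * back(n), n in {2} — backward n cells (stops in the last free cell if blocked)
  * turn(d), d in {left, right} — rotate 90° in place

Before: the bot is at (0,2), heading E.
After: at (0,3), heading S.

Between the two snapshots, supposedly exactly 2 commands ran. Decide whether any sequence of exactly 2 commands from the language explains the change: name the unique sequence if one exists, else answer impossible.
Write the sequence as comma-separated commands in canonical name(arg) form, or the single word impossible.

key: order matters: swapping turn(right) and back(2) lands elsewhere
begin: at (0,2), heading E
t=1 turn(right) ⇒ at (0,2), heading S
t=2 back(2) ⇒ at (0,3), heading S
uniquely the one of 36 2-step routes that fits.

turn(right), back(2)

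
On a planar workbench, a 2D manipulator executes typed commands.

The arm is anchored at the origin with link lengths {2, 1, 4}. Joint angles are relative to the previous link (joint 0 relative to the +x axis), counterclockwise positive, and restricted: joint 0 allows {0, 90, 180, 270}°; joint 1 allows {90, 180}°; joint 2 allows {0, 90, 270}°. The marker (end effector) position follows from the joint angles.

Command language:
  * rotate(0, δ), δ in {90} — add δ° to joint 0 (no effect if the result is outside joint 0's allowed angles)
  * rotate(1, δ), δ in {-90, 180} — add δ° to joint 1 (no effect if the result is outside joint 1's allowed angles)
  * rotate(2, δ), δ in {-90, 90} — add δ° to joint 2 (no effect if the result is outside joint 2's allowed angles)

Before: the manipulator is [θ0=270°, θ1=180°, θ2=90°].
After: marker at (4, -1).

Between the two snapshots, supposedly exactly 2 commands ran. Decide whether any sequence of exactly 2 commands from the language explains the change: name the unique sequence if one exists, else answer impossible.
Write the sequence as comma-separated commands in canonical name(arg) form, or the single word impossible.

rotate(2, -90), rotate(2, -90)

begin: [θ0=270°, θ1=180°, θ2=90°]
[1] after rotate(2, -90): [θ0=270°, θ1=180°, θ2=0°]
[2] after rotate(2, -90): [θ0=270°, θ1=180°, θ2=270°]
uniquely the one of 25 2-step routes that fits.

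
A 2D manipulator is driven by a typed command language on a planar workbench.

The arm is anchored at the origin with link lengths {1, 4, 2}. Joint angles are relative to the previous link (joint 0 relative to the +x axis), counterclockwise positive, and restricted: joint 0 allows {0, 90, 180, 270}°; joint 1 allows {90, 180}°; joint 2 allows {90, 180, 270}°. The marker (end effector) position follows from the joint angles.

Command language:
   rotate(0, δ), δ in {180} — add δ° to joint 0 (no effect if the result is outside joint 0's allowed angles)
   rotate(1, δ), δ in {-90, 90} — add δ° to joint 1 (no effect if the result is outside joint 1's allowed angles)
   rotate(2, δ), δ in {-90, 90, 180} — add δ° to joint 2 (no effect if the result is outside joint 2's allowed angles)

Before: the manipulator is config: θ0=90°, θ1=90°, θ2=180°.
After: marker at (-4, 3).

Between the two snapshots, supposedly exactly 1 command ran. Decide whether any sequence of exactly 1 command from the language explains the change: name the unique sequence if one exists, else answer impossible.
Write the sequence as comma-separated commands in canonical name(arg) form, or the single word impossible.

initial: config: θ0=90°, θ1=90°, θ2=180°
[1] after rotate(2, 90): config: θ0=90°, θ1=90°, θ2=270°
uniquely the one of 6 1-step routes that fits.

rotate(2, 90)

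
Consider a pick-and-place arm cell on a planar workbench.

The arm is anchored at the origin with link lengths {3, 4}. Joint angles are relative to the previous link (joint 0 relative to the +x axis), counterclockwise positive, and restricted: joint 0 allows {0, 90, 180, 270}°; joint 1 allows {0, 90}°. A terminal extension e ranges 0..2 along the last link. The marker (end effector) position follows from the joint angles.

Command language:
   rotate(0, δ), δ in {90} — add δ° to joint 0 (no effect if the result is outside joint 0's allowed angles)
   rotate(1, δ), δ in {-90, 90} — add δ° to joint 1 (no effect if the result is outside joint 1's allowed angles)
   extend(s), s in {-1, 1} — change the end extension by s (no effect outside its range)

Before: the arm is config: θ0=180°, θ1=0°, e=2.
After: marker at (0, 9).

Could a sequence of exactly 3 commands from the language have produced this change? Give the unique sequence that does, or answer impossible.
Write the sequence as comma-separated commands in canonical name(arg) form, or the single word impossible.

rotate(0, 90), rotate(0, 90), rotate(0, 90)

begin: config: θ0=180°, θ1=0°, e=2
1. rotate(0, 90) → config: θ0=270°, θ1=0°, e=2
2. rotate(0, 90) → config: θ0=0°, θ1=0°, e=2
3. rotate(0, 90) → config: θ0=90°, θ1=0°, e=2
uniquely the one of 125 3-step routes that fits.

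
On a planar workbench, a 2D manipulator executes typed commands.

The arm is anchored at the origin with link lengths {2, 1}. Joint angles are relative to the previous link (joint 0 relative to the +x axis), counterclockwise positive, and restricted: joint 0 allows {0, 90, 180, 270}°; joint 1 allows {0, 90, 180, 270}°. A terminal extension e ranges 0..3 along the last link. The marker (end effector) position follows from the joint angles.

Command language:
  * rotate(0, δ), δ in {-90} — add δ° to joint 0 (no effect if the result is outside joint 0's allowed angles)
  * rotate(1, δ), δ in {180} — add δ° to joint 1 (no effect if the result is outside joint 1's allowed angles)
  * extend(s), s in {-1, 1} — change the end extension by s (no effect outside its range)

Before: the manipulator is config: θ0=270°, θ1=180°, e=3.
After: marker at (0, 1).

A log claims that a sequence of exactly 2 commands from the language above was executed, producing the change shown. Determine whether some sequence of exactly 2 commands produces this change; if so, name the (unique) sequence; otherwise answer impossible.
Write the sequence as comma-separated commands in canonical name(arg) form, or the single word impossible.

extend(1), extend(-1)

key: order matters: swapping extend(1) and extend(-1) lands elsewhere
t0: config: θ0=270°, θ1=180°, e=3
t=1 extend(1) ⇒ config: θ0=270°, θ1=180°, e=3
t=2 extend(-1) ⇒ config: θ0=270°, θ1=180°, e=2
uniquely the one of 16 2-step routes that fits.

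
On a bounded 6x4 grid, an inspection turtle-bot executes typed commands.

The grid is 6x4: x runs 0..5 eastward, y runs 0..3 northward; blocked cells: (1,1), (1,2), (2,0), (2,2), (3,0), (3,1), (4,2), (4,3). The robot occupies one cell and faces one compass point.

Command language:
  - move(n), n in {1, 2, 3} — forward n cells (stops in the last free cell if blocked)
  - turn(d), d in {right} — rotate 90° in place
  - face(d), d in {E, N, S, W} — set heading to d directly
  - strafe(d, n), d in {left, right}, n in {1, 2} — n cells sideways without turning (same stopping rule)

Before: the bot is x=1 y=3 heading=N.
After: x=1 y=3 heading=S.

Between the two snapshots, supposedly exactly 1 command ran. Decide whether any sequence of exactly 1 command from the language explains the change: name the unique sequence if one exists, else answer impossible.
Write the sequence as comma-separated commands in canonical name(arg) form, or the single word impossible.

key: parked at (1,3) the whole time — nothing moves the robot
start: x=1 y=3 heading=N
1. face(S) → x=1 y=3 heading=S
uniquely the one of 12 1-step routes that fits.

face(S)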